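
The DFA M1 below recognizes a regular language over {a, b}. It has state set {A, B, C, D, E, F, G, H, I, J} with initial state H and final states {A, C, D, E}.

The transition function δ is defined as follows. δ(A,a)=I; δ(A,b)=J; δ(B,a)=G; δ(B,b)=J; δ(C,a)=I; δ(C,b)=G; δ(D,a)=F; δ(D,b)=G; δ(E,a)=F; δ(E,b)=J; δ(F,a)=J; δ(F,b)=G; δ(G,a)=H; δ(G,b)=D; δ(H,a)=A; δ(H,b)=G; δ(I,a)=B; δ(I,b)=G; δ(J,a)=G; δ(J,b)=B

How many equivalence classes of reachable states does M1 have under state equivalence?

States {C,E} cannot be reached from the start state, so discard them.
Start with accepting vs non-accepting: {A,D} | {B,F,G,H,I,J}.
Refine {B,F,G,H,I,J} on symbol a: members go to different blocks, giving {B,F,G,I,J} and {H}.
Refine {B,F,G,I,J} on symbol a: members go to different blocks, giving {B,F,I,J} and {G}.
Split {A,D} by δ(·,b) → {A} and {D}.
On input a, block {B,F,I,J} splits into {B,J} and {F,I}.
Stable partition: {A} | {B,J} | {H} | {G} | {D} | {F,I} — 6 equivalence classes.

6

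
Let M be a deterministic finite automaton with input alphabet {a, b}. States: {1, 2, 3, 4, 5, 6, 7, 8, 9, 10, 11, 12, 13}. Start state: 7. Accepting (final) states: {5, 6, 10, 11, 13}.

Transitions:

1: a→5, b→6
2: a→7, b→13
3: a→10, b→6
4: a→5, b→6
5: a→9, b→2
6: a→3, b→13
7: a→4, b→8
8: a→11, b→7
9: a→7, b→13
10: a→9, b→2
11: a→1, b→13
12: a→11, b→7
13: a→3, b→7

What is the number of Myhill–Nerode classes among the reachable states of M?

Reachable states from the start: {1,2,3,4,5,6,7,8,9,10,11,13}. Unreachable: {12} — drop them.
Start with accepting vs non-accepting: {5,6,10,11,13} | {1,2,3,4,7,8,9}.
Split {5,6,10,11,13} by δ(·,b) → {5,10,13} and {6,11}.
On input a, block {1,2,3,4,7,8,9} splits into {1,3,4} and {2,7,9} and {8}.
Split {5,10,13} by δ(·,a) → {5,10} and {13}.
Split {2,7,9} by δ(·,a) → {2,9} and {7}.
No further refinement is possible. Final partition (7 blocks): {5,10} | {1,3,4} | {6,11} | {2,9} | {8} | {13} | {7}.

7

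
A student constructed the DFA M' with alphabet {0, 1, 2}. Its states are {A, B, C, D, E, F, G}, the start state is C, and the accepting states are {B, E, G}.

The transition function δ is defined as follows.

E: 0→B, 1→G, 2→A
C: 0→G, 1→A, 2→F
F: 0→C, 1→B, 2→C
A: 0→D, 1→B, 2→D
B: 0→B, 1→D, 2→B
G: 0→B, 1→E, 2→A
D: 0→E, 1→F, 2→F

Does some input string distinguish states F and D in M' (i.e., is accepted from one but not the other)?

Start with accepting vs non-accepting: {B,E,G} | {A,C,D,F}.
Split {B,E,G} by δ(·,1) → {E,G} and {B}.
Split {A,C,D,F} by δ(·,0) → {A,F} and {C,D}.
No further refinement is possible. Final partition (4 blocks): {E,G} | {A,F} | {B} | {C,D}.
F and D end up in different blocks, so they are distinguishable. For instance, the string '0' is accepted from only D.

Yes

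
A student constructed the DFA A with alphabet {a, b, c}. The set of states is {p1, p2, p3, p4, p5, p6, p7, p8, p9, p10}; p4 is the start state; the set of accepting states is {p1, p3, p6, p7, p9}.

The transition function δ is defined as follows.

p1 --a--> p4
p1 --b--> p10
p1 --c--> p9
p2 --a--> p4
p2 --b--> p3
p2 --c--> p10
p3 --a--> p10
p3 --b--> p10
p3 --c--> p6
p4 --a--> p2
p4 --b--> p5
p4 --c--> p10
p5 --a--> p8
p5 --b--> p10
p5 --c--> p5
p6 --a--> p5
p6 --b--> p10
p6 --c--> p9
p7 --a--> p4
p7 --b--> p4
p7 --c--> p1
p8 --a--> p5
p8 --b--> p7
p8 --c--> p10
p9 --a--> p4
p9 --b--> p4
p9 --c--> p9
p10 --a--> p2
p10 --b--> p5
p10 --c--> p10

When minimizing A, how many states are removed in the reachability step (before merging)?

A breadth-first search from the start state visits every state.

0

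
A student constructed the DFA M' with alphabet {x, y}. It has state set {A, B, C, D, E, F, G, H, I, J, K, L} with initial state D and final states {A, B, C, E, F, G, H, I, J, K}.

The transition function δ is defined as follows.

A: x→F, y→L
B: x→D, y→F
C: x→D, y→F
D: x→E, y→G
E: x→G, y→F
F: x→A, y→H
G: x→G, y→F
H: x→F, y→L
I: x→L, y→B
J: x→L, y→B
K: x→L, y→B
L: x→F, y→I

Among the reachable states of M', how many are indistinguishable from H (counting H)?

States {C,J,K} cannot be reached from the start state, so discard them.
Start with accepting vs non-accepting: {A,B,E,F,G,H,I} | {D,L}.
Split {A,B,E,F,G,H,I} by δ(·,x) → {A,E,F,G,H} and {B,I}.
Refine {A,E,F,G,H} on symbol y: members go to different blocks, giving {E,F,G} and {A,H}.
Split {E,F,G} by δ(·,x) → {E,G} and {F}.
Refine {D,L} on symbol x: members go to different blocks, giving {D} and {L}.
Split {B,I} by δ(·,x) → {B} and {I}.
The partition is now stable with 7 blocks: {E,G} | {D} | {B} | {A,H} | {F} | {L} | {I}.
The equivalence class containing H is {A,H}, of size 2.

2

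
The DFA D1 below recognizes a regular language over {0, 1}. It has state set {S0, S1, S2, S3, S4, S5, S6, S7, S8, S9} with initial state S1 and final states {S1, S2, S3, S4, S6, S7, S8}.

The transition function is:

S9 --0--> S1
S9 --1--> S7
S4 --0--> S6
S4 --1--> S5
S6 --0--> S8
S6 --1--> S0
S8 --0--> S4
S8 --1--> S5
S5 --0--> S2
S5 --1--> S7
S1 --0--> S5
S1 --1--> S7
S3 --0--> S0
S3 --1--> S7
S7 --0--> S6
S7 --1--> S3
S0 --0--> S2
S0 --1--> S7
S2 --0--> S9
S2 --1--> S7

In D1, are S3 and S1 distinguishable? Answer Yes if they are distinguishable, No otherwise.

No

P0 = {S1,S2,S3,S4,S6,S7,S8} | {S0,S5,S9}.
Refine {S1,S2,S3,S4,S6,S7,S8} on symbol 0: members go to different blocks, giving {S4,S6,S7,S8} and {S1,S2,S3}.
Split {S4,S6,S7,S8} by δ(·,1) → {S4,S6,S8} and {S7}.
The partition is now stable with 4 blocks: {S4,S6,S8} | {S0,S5,S9} | {S1,S2,S3} | {S7}.
S3 and S1 lie in the same block of the stable partition, so they are equivalent — no string distinguishes them.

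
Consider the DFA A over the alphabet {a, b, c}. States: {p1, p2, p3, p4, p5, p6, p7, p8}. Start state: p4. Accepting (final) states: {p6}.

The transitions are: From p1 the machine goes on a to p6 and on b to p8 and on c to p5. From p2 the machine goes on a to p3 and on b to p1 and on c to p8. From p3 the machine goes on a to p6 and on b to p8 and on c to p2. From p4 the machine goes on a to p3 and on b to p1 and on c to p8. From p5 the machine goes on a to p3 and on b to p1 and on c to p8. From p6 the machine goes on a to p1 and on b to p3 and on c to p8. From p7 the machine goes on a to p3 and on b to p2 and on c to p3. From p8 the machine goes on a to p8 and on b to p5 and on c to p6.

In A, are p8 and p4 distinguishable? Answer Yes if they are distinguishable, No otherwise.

First remove the unreachable states {p7}; 7 states remain.
Initial partition by acceptance: {p6} | {p1,p2,p3,p4,p5,p8}.
On input a, block {p1,p2,p3,p4,p5,p8} splits into {p2,p4,p5,p8} and {p1,p3}.
Split {p2,p4,p5,p8} by δ(·,a) → {p2,p4,p5} and {p8}.
The partition is now stable with 4 blocks: {p6} | {p2,p4,p5} | {p1,p3} | {p8}.
p8 and p4 end up in different blocks, so they are distinguishable. For instance, the string 'c' is accepted from only p8.

Yes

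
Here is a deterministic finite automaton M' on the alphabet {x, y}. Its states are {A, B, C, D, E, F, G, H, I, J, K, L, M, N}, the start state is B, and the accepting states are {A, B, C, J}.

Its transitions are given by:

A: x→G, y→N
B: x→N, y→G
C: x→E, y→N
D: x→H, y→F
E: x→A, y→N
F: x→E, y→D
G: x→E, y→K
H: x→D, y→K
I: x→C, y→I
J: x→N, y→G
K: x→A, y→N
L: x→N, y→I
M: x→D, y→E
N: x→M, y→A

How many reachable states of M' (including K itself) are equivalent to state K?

First remove the unreachable states {C,I,J,L}; 10 states remain.
Start with accepting vs non-accepting: {A,B} | {D,E,F,G,H,K,M,N}.
On input x, block {D,E,F,G,H,K,M,N} splits into {D,F,G,H,M,N} and {E,K}.
Split {D,F,G,H,M,N} by δ(·,x) → {D,H,M,N} and {F,G}.
Refine {A,B} on symbol x: members go to different blocks, giving {A} and {B}.
Refine {D,H,M,N} on symbol y: members go to different blocks, giving {H,M} and {D} and {N}.
Refine {F,G} on symbol y: members go to different blocks, giving {F} and {G}.
Stable partition: {A} | {H,M} | {E,K} | {F} | {B} | {D} | {N} | {G} — 8 equivalence classes.
The equivalence class containing K is {E,K}, of size 2.

2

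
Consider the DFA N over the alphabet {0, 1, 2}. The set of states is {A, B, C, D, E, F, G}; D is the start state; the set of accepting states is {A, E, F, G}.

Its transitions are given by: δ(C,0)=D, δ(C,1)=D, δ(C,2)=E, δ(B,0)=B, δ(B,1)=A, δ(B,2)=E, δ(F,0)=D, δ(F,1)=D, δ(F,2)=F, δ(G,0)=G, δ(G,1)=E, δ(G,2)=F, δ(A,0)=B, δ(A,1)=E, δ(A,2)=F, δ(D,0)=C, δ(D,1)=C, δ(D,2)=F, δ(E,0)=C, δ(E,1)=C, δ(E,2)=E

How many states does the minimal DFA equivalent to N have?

States {A,B,G} cannot be reached from the start state, so discard them.
Initial partition by acceptance: {E,F} | {C,D}.
Stable partition: {E,F} | {C,D} — 2 equivalence classes.

2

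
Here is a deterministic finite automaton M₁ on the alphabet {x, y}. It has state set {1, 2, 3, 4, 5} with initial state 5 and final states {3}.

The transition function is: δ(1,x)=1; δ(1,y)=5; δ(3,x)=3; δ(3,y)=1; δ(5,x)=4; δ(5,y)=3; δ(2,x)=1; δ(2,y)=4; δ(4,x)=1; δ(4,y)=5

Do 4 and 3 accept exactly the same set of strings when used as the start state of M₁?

States {2} cannot be reached from the start state, so discard them.
Start with accepting vs non-accepting: {3} | {1,4,5}.
Refine {1,4,5} on symbol y: members go to different blocks, giving {1,4} and {5}.
Stable partition: {3} | {1,4} | {5} — 3 equivalence classes.
4 and 3 end up in different blocks, so they are distinguishable. For instance, the string 'ε' is accepted from only 3.

No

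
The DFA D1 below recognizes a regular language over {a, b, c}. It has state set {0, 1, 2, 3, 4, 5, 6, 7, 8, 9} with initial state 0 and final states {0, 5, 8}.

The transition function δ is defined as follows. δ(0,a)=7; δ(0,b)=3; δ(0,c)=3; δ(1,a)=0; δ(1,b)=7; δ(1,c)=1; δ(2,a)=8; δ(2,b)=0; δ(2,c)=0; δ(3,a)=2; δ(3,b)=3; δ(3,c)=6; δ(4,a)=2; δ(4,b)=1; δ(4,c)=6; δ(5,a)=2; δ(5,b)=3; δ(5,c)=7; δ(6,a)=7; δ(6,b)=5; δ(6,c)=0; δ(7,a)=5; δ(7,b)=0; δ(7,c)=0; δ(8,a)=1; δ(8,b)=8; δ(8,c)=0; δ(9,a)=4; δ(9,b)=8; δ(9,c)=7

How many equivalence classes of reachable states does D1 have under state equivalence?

Reachable states from the start: {0,1,2,3,5,6,7,8}. Unreachable: {4,9} — drop them.
Initial partition by acceptance: {0,5,8} | {1,2,3,6,7}.
Refine {0,5,8} on symbol b: members go to different blocks, giving {0,5} and {8}.
Refine {1,2,3,6,7} on symbol a: members go to different blocks, giving {1,7} and {3,6} and {2}.
Refine {0,5} on symbol a: members go to different blocks, giving {0} and {5}.
Refine {1,7} on symbol a: members go to different blocks, giving {1} and {7}.
On input a, block {3,6} splits into {3} and {6}.
No further refinement is possible. Final partition (8 blocks): {0} | {1} | {8} | {3} | {2} | {5} | {7} | {6}.

8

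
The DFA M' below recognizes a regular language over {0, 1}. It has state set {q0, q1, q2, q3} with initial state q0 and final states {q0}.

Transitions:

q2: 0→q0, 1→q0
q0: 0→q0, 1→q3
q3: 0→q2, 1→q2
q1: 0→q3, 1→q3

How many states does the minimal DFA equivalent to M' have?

3

First remove the unreachable states {q1}; 3 states remain.
Start with accepting vs non-accepting: {q0} | {q2,q3}.
On input 0, block {q2,q3} splits into {q2} and {q3}.
Stable partition: {q0} | {q2} | {q3} — 3 equivalence classes.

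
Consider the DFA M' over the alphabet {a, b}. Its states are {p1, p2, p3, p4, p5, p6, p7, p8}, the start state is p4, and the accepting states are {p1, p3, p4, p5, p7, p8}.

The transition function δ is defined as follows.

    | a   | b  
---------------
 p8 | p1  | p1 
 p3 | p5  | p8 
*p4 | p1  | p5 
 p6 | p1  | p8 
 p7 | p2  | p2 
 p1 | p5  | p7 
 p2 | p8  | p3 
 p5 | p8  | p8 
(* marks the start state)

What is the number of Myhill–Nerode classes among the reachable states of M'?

7

Reachable states from the start: {p1,p2,p3,p4,p5,p7,p8}. Unreachable: {p6} — drop them.
P0 = {p1,p3,p4,p5,p7,p8} | {p2}.
Refine {p1,p3,p4,p5,p7,p8} on symbol a: members go to different blocks, giving {p1,p3,p4,p5,p8} and {p7}.
Split {p1,p3,p4,p5,p8} by δ(·,b) → {p3,p4,p5,p8} and {p1}.
Refine {p3,p4,p5,p8} on symbol a: members go to different blocks, giving {p3,p5} and {p4,p8}.
On input a, block {p3,p5} splits into {p3} and {p5}.
Refine {p4,p8} on symbol b: members go to different blocks, giving {p4} and {p8}.
Stable partition: {p3} | {p2} | {p7} | {p1} | {p4} | {p5} | {p8} — 7 equivalence classes.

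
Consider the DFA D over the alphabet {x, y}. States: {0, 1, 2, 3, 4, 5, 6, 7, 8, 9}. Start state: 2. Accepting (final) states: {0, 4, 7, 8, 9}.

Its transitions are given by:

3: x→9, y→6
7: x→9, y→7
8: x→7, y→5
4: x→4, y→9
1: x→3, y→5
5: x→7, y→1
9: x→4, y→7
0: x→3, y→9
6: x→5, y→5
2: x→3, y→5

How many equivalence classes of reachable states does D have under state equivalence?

Reachable states from the start: {1,2,3,4,5,6,7,9}. Unreachable: {0,8} — drop them.
Initial partition by acceptance: {4,7,9} | {1,2,3,5,6}.
Split {1,2,3,5,6} by δ(·,x) → {1,2,6} and {3,5}.
No further refinement is possible. Final partition (3 blocks): {4,7,9} | {1,2,6} | {3,5}.

3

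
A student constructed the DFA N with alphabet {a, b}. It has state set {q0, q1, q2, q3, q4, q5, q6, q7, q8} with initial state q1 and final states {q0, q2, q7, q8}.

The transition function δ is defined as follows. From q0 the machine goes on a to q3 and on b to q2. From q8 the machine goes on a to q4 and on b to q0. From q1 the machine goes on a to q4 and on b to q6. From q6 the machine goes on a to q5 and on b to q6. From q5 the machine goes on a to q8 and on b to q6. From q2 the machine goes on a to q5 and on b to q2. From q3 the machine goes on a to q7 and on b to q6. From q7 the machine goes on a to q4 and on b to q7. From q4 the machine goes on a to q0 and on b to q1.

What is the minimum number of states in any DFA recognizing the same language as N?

3

All states are reachable from the start state.
Start with accepting vs non-accepting: {q0,q2,q7,q8} | {q1,q3,q4,q5,q6}.
Split {q1,q3,q4,q5,q6} by δ(·,a) → {q3,q4,q5} and {q1,q6}.
No further refinement is possible. Final partition (3 blocks): {q0,q2,q7,q8} | {q3,q4,q5} | {q1,q6}.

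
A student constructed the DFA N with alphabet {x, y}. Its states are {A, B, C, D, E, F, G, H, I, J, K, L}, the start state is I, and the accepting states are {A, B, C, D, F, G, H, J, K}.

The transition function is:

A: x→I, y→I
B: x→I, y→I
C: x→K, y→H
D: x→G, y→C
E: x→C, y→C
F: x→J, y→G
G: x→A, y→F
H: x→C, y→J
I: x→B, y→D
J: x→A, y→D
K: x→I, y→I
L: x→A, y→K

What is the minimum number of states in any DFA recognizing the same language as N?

4

First remove the unreachable states {E,L}; 10 states remain.
Initial partition by acceptance: {A,B,C,D,F,G,H,J,K} | {I}.
On input x, block {A,B,C,D,F,G,H,J,K} splits into {C,D,F,G,H,J} and {A,B,K}.
Refine {C,D,F,G,H,J} on symbol x: members go to different blocks, giving {C,G,J} and {D,F,H}.
No further refinement is possible. Final partition (4 blocks): {C,G,J} | {I} | {A,B,K} | {D,F,H}.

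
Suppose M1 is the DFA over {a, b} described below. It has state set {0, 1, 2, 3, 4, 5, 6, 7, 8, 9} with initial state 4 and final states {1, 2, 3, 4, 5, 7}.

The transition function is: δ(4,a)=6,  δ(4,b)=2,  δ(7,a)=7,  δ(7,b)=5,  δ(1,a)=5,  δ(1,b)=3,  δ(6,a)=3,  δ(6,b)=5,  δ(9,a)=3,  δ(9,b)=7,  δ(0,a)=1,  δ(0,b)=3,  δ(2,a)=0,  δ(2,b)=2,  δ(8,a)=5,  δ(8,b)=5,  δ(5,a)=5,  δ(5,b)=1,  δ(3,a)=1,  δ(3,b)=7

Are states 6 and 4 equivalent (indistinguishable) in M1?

Reachable states from the start: {0,1,2,3,4,5,6,7}. Unreachable: {8,9} — drop them.
Start with accepting vs non-accepting: {1,2,3,4,5,7} | {0,6}.
Refine {1,2,3,4,5,7} on symbol a: members go to different blocks, giving {1,3,5,7} and {2,4}.
No further refinement is possible. Final partition (3 blocks): {1,3,5,7} | {0,6} | {2,4}.
6 and 4 end up in different blocks, so they are distinguishable. For instance, the string 'ε' is accepted from only 4.

No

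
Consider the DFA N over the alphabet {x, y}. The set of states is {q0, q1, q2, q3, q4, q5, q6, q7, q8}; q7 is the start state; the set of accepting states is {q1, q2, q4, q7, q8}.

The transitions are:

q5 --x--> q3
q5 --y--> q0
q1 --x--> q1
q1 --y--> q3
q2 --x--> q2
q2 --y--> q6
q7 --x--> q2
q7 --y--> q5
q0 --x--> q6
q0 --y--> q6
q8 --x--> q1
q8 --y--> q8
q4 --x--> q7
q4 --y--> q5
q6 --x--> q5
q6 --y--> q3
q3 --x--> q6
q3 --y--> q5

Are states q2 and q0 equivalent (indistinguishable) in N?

First remove the unreachable states {q1,q4,q8}; 6 states remain.
Initial partition by acceptance: {q2,q7} | {q0,q3,q5,q6}.
The partition is now stable with 2 blocks: {q2,q7} | {q0,q3,q5,q6}.
q2 and q0 end up in different blocks, so they are distinguishable. For instance, the string 'ε' is accepted from only q2.

No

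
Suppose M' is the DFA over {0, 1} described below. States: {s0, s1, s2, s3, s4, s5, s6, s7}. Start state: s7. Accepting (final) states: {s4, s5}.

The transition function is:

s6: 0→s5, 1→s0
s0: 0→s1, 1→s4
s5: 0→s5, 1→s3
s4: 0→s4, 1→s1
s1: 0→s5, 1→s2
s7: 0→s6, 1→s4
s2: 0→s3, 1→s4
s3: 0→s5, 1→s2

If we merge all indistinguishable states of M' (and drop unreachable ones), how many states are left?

3

All states are reachable from the start state.
Initial partition by acceptance: {s4,s5} | {s0,s1,s2,s3,s6,s7}.
Refine {s0,s1,s2,s3,s6,s7} on symbol 0: members go to different blocks, giving {s0,s2,s7} and {s1,s3,s6}.
The partition is now stable with 3 blocks: {s4,s5} | {s0,s2,s7} | {s1,s3,s6}.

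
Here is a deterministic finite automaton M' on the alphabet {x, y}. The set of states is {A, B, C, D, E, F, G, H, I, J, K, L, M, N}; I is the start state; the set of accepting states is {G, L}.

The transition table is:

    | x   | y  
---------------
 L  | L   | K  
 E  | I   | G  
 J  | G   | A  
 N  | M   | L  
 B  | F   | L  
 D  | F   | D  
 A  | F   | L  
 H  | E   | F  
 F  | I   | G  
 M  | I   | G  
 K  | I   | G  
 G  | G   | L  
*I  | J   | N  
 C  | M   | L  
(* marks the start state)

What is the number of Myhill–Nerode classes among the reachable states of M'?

Reachable states from the start: {A,F,G,I,J,K,L,M,N}. Unreachable: {B,C,D,E,H} — drop them.
Start with accepting vs non-accepting: {G,L} | {A,F,I,J,K,M,N}.
Refine {G,L} on symbol y: members go to different blocks, giving {G} and {L}.
On input x, block {A,F,I,J,K,M,N} splits into {A,F,I,K,M,N} and {J}.
On input x, block {A,F,I,K,M,N} splits into {A,F,K,M,N} and {I}.
Refine {A,F,K,M,N} on symbol x: members go to different blocks, giving {F,K,M} and {A,N}.
The partition is now stable with 6 blocks: {G} | {F,K,M} | {L} | {J} | {I} | {A,N}.

6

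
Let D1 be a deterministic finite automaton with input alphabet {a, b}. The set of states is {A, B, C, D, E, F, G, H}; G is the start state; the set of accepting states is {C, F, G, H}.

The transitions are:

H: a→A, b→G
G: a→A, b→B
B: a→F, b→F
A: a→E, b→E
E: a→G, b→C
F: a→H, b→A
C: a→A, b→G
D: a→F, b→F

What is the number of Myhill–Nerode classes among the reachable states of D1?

6

States {D} cannot be reached from the start state, so discard them.
Start with accepting vs non-accepting: {C,F,G,H} | {A,B,E}.
Refine {C,F,G,H} on symbol a: members go to different blocks, giving {C,G,H} and {F}.
Refine {C,G,H} on symbol b: members go to different blocks, giving {C,H} and {G}.
Refine {A,B,E} on symbol a: members go to different blocks, giving {A} and {B} and {E}.
No further refinement is possible. Final partition (6 blocks): {C,H} | {A} | {F} | {G} | {B} | {E}.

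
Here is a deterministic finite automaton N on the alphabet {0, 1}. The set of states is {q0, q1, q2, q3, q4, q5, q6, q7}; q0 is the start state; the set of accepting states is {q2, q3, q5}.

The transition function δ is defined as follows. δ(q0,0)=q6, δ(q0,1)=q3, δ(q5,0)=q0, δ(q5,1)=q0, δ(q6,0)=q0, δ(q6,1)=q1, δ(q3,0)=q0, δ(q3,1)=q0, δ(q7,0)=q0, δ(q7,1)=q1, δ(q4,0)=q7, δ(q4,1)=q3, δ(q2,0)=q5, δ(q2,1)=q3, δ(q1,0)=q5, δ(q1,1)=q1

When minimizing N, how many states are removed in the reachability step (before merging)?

BFS from q0 reaches {q0, q1, q3, q5, q6}; the 3 state(s) q2, q4, q7 are never visited.

3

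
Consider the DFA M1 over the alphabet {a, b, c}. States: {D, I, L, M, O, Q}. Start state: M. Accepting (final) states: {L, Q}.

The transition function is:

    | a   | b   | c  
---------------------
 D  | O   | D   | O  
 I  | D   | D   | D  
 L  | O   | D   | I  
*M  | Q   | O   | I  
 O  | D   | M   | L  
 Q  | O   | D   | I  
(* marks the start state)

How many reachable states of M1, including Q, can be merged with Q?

2

All states are reachable from the start state.
Initial partition by acceptance: {L,Q} | {D,I,M,O}.
Refine {D,I,M,O} on symbol a: members go to different blocks, giving {D,I,O} and {M}.
Split {D,I,O} by δ(·,b) → {D,I} and {O}.
On input a, block {D,I} splits into {D} and {I}.
Stable partition: {L,Q} | {D} | {M} | {O} | {I} — 5 equivalence classes.
The equivalence class containing Q is {L,Q}, of size 2.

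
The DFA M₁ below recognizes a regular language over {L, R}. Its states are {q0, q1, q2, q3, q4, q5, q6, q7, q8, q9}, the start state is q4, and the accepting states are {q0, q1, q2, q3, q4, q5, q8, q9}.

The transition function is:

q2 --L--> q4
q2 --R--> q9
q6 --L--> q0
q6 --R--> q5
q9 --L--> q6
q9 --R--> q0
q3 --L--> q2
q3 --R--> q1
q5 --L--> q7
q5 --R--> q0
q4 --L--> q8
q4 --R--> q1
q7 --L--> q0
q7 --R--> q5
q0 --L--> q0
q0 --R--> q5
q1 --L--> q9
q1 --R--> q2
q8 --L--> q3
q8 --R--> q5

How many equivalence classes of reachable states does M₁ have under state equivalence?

Start with accepting vs non-accepting: {q0,q1,q2,q3,q4,q5,q8,q9} | {q6,q7}.
On input L, block {q0,q1,q2,q3,q4,q5,q8,q9} splits into {q0,q1,q2,q3,q4,q8} and {q5,q9}.
On input L, block {q0,q1,q2,q3,q4,q8} splits into {q0,q2,q3,q4,q8} and {q1}.
Refine {q0,q2,q3,q4,q8} on symbol R: members go to different blocks, giving {q0,q2,q8} and {q3,q4}.
Split {q0,q2,q8} by δ(·,L) → {q2,q8} and {q0}.
No further refinement is possible. Final partition (6 blocks): {q2,q8} | {q6,q7} | {q5,q9} | {q1} | {q3,q4} | {q0}.

6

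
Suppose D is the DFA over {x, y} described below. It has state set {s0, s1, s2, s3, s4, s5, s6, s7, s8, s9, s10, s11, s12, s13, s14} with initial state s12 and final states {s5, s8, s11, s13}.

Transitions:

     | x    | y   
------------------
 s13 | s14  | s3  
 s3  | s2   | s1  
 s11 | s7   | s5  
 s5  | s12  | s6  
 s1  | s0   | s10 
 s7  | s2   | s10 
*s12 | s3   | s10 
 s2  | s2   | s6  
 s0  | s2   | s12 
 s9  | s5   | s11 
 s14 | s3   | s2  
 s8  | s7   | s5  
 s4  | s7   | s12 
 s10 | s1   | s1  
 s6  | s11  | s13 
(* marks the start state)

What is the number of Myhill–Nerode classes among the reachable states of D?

Reachable states from the start: {s0,s1,s2,s3,s5,s6,s7,s10,s11,s12,s13,s14}. Unreachable: {s4,s8,s9} — drop them.
Start with accepting vs non-accepting: {s5,s11,s13} | {s0,s1,s2,s3,s6,s7,s10,s12,s14}.
Split {s5,s11,s13} by δ(·,y) → {s5,s13} and {s11}.
Refine {s0,s1,s2,s3,s6,s7,s10,s12,s14} on symbol x: members go to different blocks, giving {s0,s1,s2,s3,s7,s10,s12,s14} and {s6}.
On input y, block {s5,s13} splits into {s5} and {s13}.
On input y, block {s0,s1,s2,s3,s7,s10,s12,s14} splits into {s0,s1,s3,s7,s10,s12,s14} and {s2}.
Split {s0,s1,s3,s7,s10,s12,s14} by δ(·,x) → {s1,s10,s12,s14} and {s0,s3,s7}.
Split {s1,s10,s12,s14} by δ(·,x) → {s1,s12,s14} and {s10}.
Split {s1,s12,s14} by δ(·,y) → {s1,s12} and {s14}.
Split {s0,s3,s7} by δ(·,y) → {s0,s3} and {s7}.
No further refinement is possible. Final partition (10 blocks): {s5} | {s1,s12} | {s11} | {s6} | {s13} | {s2} | {s0,s3} | {s10} | {s14} | {s7}.

10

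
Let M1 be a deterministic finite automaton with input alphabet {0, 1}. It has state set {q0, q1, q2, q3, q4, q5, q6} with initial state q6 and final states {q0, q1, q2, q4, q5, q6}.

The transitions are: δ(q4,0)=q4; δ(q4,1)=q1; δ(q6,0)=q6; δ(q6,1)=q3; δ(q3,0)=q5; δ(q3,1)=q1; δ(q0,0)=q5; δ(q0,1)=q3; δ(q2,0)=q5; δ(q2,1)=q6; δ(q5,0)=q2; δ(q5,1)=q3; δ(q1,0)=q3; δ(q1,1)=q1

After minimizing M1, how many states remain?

5

Reachable states from the start: {q1,q2,q3,q5,q6}. Unreachable: {q0,q4} — drop them.
Initial partition by acceptance: {q1,q2,q5,q6} | {q3}.
Split {q1,q2,q5,q6} by δ(·,0) → {q2,q5,q6} and {q1}.
Refine {q2,q5,q6} on symbol 1: members go to different blocks, giving {q5,q6} and {q2}.
On input 0, block {q5,q6} splits into {q5} and {q6}.
No further refinement is possible. Final partition (5 blocks): {q5} | {q3} | {q1} | {q2} | {q6}.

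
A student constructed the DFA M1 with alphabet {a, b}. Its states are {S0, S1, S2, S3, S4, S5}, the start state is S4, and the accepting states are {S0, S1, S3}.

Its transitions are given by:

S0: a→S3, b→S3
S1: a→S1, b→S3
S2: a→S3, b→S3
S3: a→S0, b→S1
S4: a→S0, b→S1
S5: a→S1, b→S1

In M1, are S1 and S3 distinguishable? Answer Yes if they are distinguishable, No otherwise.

No

First remove the unreachable states {S2,S5}; 4 states remain.
Initial partition by acceptance: {S0,S1,S3} | {S4}.
The partition is now stable with 2 blocks: {S0,S1,S3} | {S4}.
S1 and S3 lie in the same block of the stable partition, so they are equivalent — no string distinguishes them.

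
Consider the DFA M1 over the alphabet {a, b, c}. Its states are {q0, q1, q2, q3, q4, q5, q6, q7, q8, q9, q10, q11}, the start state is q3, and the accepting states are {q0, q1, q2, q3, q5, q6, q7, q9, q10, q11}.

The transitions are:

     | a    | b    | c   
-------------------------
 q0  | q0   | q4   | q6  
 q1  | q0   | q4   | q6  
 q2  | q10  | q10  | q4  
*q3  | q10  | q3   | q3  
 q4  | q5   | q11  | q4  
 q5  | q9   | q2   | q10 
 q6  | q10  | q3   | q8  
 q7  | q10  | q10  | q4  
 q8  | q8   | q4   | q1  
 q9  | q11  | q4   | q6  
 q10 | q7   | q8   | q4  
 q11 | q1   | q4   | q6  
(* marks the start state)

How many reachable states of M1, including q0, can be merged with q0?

4

Every state is reachable, so we keep all 12.
Initial partition by acceptance: {q0,q1,q2,q3,q5,q6,q7,q9,q10,q11} | {q4,q8}.
Refine {q0,q1,q2,q3,q5,q6,q7,q9,q10,q11} on symbol b: members go to different blocks, giving {q0,q1,q9,q10,q11} and {q2,q3,q5,q6,q7}.
Refine {q0,q1,q9,q10,q11} on symbol a: members go to different blocks, giving {q0,q1,q9,q11} and {q10}.
Refine {q4,q8} on symbol a: members go to different blocks, giving {q4} and {q8}.
Split {q2,q3,q5,q6,q7} by δ(·,a) → {q2,q3,q6,q7} and {q5}.
Refine {q2,q3,q6,q7} on symbol b: members go to different blocks, giving {q2,q7} and {q3,q6}.
On input c, block {q3,q6} splits into {q3} and {q6}.
No further refinement is possible. Final partition (8 blocks): {q0,q1,q9,q11} | {q4} | {q2,q7} | {q10} | {q8} | {q5} | {q3} | {q6}.
State q0 belongs to the block {q0,q1,q9,q11}, which has 4 states.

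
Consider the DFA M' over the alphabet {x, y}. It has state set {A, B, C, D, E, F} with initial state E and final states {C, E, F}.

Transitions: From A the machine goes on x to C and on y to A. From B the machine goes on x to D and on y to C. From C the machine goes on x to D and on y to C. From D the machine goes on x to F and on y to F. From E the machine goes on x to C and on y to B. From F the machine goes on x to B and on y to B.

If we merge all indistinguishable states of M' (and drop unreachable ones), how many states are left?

5

States {A} cannot be reached from the start state, so discard them.
P0 = {C,E,F} | {B,D}.
Refine {C,E,F} on symbol x: members go to different blocks, giving {C,F} and {E}.
On input y, block {C,F} splits into {C} and {F}.
On input x, block {B,D} splits into {B} and {D}.
The partition is now stable with 5 blocks: {C} | {B} | {E} | {F} | {D}.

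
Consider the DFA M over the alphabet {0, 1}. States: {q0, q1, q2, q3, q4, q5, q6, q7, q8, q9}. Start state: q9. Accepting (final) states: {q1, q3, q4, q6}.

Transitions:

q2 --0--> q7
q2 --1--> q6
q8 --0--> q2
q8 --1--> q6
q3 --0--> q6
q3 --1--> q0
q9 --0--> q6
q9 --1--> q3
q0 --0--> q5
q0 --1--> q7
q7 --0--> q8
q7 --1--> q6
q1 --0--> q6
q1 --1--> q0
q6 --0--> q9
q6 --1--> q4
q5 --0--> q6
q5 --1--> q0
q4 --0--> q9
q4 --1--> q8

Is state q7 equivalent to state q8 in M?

Yes

Reachable states from the start: {q0,q2,q3,q4,q5,q6,q7,q8,q9}. Unreachable: {q1} — drop them.
Initial partition by acceptance: {q3,q4,q6} | {q0,q2,q5,q7,q8,q9}.
On input 0, block {q3,q4,q6} splits into {q4,q6} and {q3}.
On input 1, block {q4,q6} splits into {q4} and {q6}.
On input 0, block {q0,q2,q5,q7,q8,q9} splits into {q0,q2,q7,q8} and {q5,q9}.
On input 0, block {q0,q2,q7,q8} splits into {q2,q7,q8} and {q0}.
Split {q5,q9} by δ(·,1) → {q5} and {q9}.
Stable partition: {q4} | {q2,q7,q8} | {q3} | {q6} | {q5} | {q0} | {q9} — 7 equivalence classes.
q7 and q8 lie in the same block of the stable partition, so they are equivalent — no string distinguishes them.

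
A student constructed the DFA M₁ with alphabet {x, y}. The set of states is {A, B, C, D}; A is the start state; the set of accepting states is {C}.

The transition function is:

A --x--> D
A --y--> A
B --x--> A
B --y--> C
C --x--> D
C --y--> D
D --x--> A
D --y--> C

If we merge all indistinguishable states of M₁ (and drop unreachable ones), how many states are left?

First remove the unreachable states {B}; 3 states remain.
Start with accepting vs non-accepting: {C} | {A,D}.
Refine {A,D} on symbol y: members go to different blocks, giving {A} and {D}.
Stable partition: {C} | {A} | {D} — 3 equivalence classes.

3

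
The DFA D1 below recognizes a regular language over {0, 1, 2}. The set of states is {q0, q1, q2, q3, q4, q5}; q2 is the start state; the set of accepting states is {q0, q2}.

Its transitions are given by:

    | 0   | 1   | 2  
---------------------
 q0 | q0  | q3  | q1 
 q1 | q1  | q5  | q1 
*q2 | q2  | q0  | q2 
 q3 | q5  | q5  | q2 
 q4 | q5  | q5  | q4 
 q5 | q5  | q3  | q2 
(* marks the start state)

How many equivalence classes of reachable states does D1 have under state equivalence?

States {q4} cannot be reached from the start state, so discard them.
P0 = {q0,q2} | {q1,q3,q5}.
Split {q0,q2} by δ(·,1) → {q0} and {q2}.
Refine {q1,q3,q5} on symbol 2: members go to different blocks, giving {q3,q5} and {q1}.
The partition is now stable with 4 blocks: {q0} | {q3,q5} | {q2} | {q1}.

4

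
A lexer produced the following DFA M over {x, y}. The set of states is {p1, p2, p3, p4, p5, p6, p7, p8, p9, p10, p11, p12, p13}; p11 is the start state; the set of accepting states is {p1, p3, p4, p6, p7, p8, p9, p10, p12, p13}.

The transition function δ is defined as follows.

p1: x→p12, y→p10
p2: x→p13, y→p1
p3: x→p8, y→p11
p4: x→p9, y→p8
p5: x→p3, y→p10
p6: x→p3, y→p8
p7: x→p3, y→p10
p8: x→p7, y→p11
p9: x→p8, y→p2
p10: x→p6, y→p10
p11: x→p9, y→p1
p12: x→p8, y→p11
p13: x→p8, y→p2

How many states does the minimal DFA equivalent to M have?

Reachable states from the start: {p1,p2,p3,p6,p7,p8,p9,p10,p11,p12,p13}. Unreachable: {p4,p5} — drop them.
P0 = {p1,p3,p6,p7,p8,p9,p10,p12,p13} | {p2,p11}.
On input y, block {p1,p3,p6,p7,p8,p9,p10,p12,p13} splits into {p3,p8,p9,p12,p13} and {p1,p6,p7,p10}.
Refine {p3,p8,p9,p12,p13} on symbol x: members go to different blocks, giving {p3,p9,p12,p13} and {p8}.
Refine {p1,p6,p7,p10} on symbol x: members go to different blocks, giving {p1,p6,p7} and {p10}.
Refine {p1,p6,p7} on symbol y: members go to different blocks, giving {p1,p7} and {p6}.
No further refinement is possible. Final partition (6 blocks): {p3,p9,p12,p13} | {p2,p11} | {p1,p7} | {p8} | {p10} | {p6}.

6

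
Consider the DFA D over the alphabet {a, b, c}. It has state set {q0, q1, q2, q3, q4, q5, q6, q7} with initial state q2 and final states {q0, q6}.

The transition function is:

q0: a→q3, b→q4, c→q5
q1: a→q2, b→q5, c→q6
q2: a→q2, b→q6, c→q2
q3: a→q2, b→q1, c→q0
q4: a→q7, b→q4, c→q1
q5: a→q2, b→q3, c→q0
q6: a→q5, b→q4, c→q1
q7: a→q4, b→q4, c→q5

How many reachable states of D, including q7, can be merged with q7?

All states are reachable from the start state.
P0 = {q0,q6} | {q1,q2,q3,q4,q5,q7}.
Refine {q1,q2,q3,q4,q5,q7} on symbol b: members go to different blocks, giving {q1,q3,q4,q5,q7} and {q2}.
On input a, block {q1,q3,q4,q5,q7} splits into {q1,q3,q5} and {q4,q7}.
The partition is now stable with 4 blocks: {q0,q6} | {q1,q3,q5} | {q2} | {q4,q7}.
State q7 belongs to the block {q4,q7}, which has 2 states.

2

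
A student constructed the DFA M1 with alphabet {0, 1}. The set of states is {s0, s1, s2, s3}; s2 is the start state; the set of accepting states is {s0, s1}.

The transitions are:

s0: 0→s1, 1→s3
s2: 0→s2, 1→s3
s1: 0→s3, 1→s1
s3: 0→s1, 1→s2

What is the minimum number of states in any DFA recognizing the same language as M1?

States {s0} cannot be reached from the start state, so discard them.
Start with accepting vs non-accepting: {s1} | {s2,s3}.
Refine {s2,s3} on symbol 0: members go to different blocks, giving {s2} and {s3}.
Stable partition: {s1} | {s2} | {s3} — 3 equivalence classes.

3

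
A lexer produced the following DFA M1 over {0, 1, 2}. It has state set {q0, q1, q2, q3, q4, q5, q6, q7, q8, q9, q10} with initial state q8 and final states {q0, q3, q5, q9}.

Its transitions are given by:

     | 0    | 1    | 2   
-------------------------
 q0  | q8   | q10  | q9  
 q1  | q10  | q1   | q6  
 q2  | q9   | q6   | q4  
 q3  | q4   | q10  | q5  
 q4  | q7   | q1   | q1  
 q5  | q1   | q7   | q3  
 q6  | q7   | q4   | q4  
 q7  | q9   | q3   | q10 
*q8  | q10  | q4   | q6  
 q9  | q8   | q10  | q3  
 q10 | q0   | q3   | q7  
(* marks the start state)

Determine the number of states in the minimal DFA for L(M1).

Reachable states from the start: {q0,q1,q3,q4,q5,q6,q7,q8,q9,q10}. Unreachable: {q2} — drop them.
Start with accepting vs non-accepting: {q0,q3,q5,q9} | {q1,q4,q6,q7,q8,q10}.
Refine {q1,q4,q6,q7,q8,q10} on symbol 0: members go to different blocks, giving {q1,q4,q6,q8} and {q7,q10}.
The partition is now stable with 3 blocks: {q0,q3,q5,q9} | {q1,q4,q6,q8} | {q7,q10}.

3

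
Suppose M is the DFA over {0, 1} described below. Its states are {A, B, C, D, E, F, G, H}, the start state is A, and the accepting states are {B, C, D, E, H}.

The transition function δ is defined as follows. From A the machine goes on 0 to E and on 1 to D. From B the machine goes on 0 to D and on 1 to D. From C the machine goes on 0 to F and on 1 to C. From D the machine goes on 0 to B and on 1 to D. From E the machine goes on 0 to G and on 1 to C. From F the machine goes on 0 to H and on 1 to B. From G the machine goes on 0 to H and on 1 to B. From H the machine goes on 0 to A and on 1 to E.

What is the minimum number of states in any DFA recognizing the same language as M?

Start with accepting vs non-accepting: {B,C,D,E,H} | {A,F,G}.
Split {B,C,D,E,H} by δ(·,0) → {C,E,H} and {B,D}.
No further refinement is possible. Final partition (3 blocks): {C,E,H} | {A,F,G} | {B,D}.

3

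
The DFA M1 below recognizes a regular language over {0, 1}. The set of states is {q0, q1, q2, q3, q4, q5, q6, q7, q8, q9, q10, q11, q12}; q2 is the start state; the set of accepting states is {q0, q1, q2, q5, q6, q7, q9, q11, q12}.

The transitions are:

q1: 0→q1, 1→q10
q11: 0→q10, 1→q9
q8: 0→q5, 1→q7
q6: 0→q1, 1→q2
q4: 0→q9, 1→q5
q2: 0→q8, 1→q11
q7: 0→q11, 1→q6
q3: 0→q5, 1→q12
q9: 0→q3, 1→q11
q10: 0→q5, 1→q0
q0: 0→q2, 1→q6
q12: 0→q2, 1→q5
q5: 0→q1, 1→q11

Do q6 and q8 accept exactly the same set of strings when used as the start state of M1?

First remove the unreachable states {q4}; 12 states remain.
Start with accepting vs non-accepting: {q0,q1,q2,q5,q6,q7,q9,q11,q12} | {q3,q8,q10}.
Split {q0,q1,q2,q5,q6,q7,q9,q11,q12} by δ(·,0) → {q0,q1,q5,q6,q7,q12} and {q2,q9,q11}.
On input 0, block {q0,q1,q5,q6,q7,q12} splits into {q0,q7,q12} and {q1,q5,q6}.
On input 1, block {q1,q5,q6} splits into {q5,q6} and {q1}.
The partition is now stable with 5 blocks: {q0,q7,q12} | {q3,q8,q10} | {q2,q9,q11} | {q5,q6} | {q1}.
q6 and q8 end up in different blocks, so they are distinguishable. For instance, the string 'ε' is accepted from only q6.

No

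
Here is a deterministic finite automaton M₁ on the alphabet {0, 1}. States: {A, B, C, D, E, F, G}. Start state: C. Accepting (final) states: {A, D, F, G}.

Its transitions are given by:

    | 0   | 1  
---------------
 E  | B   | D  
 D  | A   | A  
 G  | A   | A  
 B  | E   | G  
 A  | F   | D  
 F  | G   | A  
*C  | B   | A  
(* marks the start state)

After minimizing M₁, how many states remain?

2

Initial partition by acceptance: {A,D,F,G} | {B,C,E}.
Stable partition: {A,D,F,G} | {B,C,E} — 2 equivalence classes.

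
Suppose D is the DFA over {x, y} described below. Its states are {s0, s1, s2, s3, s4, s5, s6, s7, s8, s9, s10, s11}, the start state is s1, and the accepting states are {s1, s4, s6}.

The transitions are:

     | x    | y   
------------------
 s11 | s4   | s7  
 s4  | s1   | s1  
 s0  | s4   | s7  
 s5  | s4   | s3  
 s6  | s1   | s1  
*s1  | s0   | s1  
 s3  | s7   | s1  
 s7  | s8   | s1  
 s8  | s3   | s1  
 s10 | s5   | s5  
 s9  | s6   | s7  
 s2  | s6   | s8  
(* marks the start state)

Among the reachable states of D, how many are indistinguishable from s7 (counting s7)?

First remove the unreachable states {s2,s5,s6,s9,s10,s11}; 6 states remain.
P0 = {s1,s4} | {s0,s3,s7,s8}.
Split {s1,s4} by δ(·,x) → {s1} and {s4}.
Split {s0,s3,s7,s8} by δ(·,x) → {s3,s7,s8} and {s0}.
Stable partition: {s1} | {s3,s7,s8} | {s4} | {s0} — 4 equivalence classes.
State s7 belongs to the block {s3,s7,s8}, which has 3 states.

3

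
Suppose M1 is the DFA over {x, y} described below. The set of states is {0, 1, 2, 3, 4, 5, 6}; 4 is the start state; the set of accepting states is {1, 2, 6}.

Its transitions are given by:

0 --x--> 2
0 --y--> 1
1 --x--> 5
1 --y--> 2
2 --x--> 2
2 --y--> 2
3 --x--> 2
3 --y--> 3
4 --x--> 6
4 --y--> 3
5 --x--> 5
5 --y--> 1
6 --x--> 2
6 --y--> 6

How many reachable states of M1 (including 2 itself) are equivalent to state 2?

2

States {0,1,5} cannot be reached from the start state, so discard them.
Initial partition by acceptance: {2,6} | {3,4}.
Stable partition: {2,6} | {3,4} — 2 equivalence classes.
State 2 belongs to the block {2,6}, which has 2 states.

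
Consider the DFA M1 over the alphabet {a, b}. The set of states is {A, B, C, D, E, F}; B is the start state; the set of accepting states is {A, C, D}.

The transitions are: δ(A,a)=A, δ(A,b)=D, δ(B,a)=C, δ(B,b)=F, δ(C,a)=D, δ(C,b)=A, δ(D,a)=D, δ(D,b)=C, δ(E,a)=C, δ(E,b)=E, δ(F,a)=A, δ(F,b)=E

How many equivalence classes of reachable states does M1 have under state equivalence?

Initial partition by acceptance: {A,C,D} | {B,E,F}.
The partition is now stable with 2 blocks: {A,C,D} | {B,E,F}.

2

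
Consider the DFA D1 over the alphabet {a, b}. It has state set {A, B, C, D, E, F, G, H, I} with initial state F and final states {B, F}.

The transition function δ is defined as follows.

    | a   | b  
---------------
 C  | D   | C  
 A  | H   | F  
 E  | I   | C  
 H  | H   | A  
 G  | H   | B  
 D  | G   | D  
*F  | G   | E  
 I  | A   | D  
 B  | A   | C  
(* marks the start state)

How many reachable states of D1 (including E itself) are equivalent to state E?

2

Start with accepting vs non-accepting: {B,F} | {A,C,D,E,G,H,I}.
On input b, block {A,C,D,E,G,H,I} splits into {C,D,E,H,I} and {A,G}.
Split {C,D,E,H,I} by δ(·,a) → {C,E,H} and {D,I}.
Refine {C,E,H} on symbol a: members go to different blocks, giving {C,E} and {H}.
Stable partition: {B,F} | {C,E} | {A,G} | {D,I} | {H} — 5 equivalence classes.
The equivalence class containing E is {C,E}, of size 2.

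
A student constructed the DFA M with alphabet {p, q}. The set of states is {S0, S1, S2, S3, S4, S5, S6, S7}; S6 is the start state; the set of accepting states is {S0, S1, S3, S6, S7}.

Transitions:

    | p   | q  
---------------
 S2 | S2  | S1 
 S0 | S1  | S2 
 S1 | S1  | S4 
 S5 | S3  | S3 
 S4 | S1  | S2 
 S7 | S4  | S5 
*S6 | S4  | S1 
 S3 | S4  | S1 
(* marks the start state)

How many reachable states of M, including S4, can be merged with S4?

1

First remove the unreachable states {S0,S3,S5,S7}; 4 states remain.
Start with accepting vs non-accepting: {S1,S6} | {S2,S4}.
On input p, block {S1,S6} splits into {S1} and {S6}.
On input p, block {S2,S4} splits into {S2} and {S4}.
The partition is now stable with 4 blocks: {S1} | {S2} | {S6} | {S4}.
State S4 belongs to the block {S4}, which has 1 states.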